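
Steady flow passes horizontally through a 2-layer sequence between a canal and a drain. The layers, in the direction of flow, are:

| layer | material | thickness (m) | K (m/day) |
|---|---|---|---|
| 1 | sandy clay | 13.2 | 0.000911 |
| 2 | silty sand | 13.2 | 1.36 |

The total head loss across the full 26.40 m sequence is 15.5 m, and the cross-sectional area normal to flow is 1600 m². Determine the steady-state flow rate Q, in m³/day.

1.71

Flow is perpendicular to layering, so the layers act in series and the equivalent K is the thickness-weighted harmonic mean.
Total thickness L = 13.2 + 13.2 = 26.40 m.
Σ(b_i/K_i) = 13.2/0.000911 + 13.2/1.36 = 14499 d.
K_eq = L / Σ(b_i/K_i) = 26.40 / 14499 = 0.001821 m/day.
Q = K_eq · A · (Δh/L) = 0.001821 × 1600 × (15.5/26.40) = 1.710 m³/day.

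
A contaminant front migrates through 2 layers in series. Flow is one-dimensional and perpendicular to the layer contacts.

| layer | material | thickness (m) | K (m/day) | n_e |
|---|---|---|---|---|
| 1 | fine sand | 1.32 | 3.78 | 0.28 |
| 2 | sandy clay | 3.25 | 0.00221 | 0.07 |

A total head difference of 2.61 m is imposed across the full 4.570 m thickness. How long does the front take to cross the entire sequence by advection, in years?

0.921

With flow normal to the layers, continuity requires the same specific discharge q through every layer.
Σ(b_i/K_i) = 1.32/3.78 + 3.25/0.00221 = 1471 d.
q = Δh / Σ(b_i/K_i) = 2.61 / 1471 = 0.001774 m/day.
In each layer the seepage velocity is v_i = q/n_i, so the layer transit time is t_i = b_i·n_i / q:
  layer 1 (fine sand): t_1 = 1.32 × 0.28 / 0.001774 = 208.3 d
  layer 2 (sandy clay): t_2 = 3.25 × 0.07 / 0.001774 = 128.2 d
Total t = Σ t_i = 336.5 days = 0.9213 years.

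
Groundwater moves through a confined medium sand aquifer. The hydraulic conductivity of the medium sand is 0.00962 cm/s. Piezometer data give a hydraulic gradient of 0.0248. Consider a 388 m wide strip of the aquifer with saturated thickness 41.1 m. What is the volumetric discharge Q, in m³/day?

Convert K: 0.00962 cm/s × 864 = 8.312 m/day.
Cross-sectional area A = 388 × 41.1 = 15947 m².
Hydraulic gradient i = 0.0248.
Darcy's law: Q = K · A · i = 8.312 × 15947 × 0.02480 = 3287 m³/day.

3290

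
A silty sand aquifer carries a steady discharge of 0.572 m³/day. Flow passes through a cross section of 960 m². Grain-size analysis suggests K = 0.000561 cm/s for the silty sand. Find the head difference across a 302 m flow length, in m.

Convert K: 0.000561 cm/s × 864 = 0.4847 m/day.
From Q = K·A·i, i = Q / (K·A) = 0.572 / (0.4847 × 960.0) = 0.001229.
Head loss Δh = i · L = 0.001229 × 302 = 0.3712 m.

0.371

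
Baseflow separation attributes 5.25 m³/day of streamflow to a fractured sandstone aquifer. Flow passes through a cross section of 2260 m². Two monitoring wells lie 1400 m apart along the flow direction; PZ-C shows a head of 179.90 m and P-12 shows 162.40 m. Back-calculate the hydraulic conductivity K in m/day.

0.186

Hydraulic gradient i = (179.90 − 162.40) / 1400 = 17.5 / 1400 = 0.01250.
From Q = K·A·i, K = Q / (A·i) = 5.25 / (2260 × 0.01250) = 0.1858 m/day.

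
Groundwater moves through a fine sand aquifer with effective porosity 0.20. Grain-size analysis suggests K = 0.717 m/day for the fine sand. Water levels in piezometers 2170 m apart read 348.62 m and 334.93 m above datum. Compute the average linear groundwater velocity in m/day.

0.0226

Hydraulic gradient i = (348.62 − 334.93) / 2170 = 13.69 / 2170 = 0.006309.
Darcy flux q = K · i = 0.7170 × 0.006309 = 0.004523 m/day.
Seepage velocity v = q / n_e = 0.004523 / 0.20 = 0.02262 m/day.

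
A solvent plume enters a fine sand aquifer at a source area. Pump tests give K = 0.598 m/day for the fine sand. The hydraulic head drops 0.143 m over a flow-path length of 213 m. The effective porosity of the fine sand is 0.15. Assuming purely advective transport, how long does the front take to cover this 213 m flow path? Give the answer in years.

Hydraulic gradient i = Δh / L = 0.143 / 213 = 0.0006714.
Darcy flux q = K · i = 0.5980 × 0.0006714 = 0.0004015 m/day.
Seepage velocity v = q / n_e = 0.0004015 / 0.15 = 0.002676 m/day.
Travel time t = L / v = 213 / 0.002676 = 79582 days = 217.9 years.

218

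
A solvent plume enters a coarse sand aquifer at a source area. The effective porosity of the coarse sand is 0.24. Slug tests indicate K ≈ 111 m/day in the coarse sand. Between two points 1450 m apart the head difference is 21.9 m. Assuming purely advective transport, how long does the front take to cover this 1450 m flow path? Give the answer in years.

0.568

Hydraulic gradient i = Δh / L = 21.9 / 1450 = 0.01510.
Darcy flux q = K · i = 111.0 × 0.01510 = 1.676 m/day.
Seepage velocity v = q / n_e = 1.676 / 0.24 = 6.985 m/day.
Travel time t = L / v = 1450 / 6.985 = 207.6 days = 0.5683 years.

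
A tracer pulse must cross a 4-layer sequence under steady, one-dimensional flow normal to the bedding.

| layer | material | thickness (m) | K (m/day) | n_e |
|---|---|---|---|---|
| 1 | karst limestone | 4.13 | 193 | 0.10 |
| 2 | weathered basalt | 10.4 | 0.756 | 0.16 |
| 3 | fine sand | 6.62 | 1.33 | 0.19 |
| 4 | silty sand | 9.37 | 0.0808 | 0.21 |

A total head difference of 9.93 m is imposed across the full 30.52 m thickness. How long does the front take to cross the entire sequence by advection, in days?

With flow normal to the layers, continuity requires the same specific discharge q through every layer.
Σ(b_i/K_i) = 4.13/193 + 10.4/0.756 + 6.62/1.33 + 9.37/0.0808 = 134.7 d.
q = Δh / Σ(b_i/K_i) = 9.93 / 134.7 = 0.07371 m/day.
In each layer the seepage velocity is v_i = q/n_i, so the layer transit time is t_i = b_i·n_i / q:
  layer 1 (karst limestone): t_1 = 4.13 × 0.10 / 0.07371 = 5.603 d
  layer 2 (weathered basalt): t_2 = 10.4 × 0.16 / 0.07371 = 22.58 d
  layer 3 (fine sand): t_3 = 6.62 × 0.19 / 0.07371 = 17.06 d
  layer 4 (silty sand): t_4 = 9.37 × 0.21 / 0.07371 = 26.70 d
Total t = Σ t_i = 71.94 days.

71.9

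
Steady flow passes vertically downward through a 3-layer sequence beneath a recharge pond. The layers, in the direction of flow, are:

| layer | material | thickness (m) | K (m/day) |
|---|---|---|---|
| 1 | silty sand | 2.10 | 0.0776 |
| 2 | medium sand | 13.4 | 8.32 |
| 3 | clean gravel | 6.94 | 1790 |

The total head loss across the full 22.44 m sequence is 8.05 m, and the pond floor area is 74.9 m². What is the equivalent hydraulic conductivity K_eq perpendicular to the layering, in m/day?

0.783

Flow is perpendicular to layering, so the layers act in series and the equivalent K is the thickness-weighted harmonic mean.
Total thickness L = 2.10 + 13.4 + 6.94 = 22.44 m.
Σ(b_i/K_i) = 2.10/0.0776 + 13.4/8.32 + 6.94/1790 = 28.68 d.
K_eq = L / Σ(b_i/K_i) = 22.44 / 28.68 = 0.7825 m/day.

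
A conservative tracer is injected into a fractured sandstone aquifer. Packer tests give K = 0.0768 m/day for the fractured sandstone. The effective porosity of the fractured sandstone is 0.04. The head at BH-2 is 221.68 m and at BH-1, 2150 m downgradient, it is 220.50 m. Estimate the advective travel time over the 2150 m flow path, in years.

Hydraulic gradient i = (221.68 − 220.50) / 2150 = 1.18 / 2150 = 0.0005488.
Darcy flux q = K · i = 0.07680 × 0.0005488 = 4.215e-05 m/day.
Seepage velocity v = q / n_e = 4.215e-05 / 0.04 = 0.001054 m/day.
Travel time t = L / v = 2150 / 0.001054 = 2.040e+06 days = 5586 years.

5590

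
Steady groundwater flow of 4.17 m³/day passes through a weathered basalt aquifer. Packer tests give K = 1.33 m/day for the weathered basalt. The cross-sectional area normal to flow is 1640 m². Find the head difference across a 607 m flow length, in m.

1.16

From Q = K·A·i, i = Q / (K·A) = 4.17 / (1.330 × 1640) = 0.001912.
Head loss Δh = i · L = 0.001912 × 607 = 1.160 m.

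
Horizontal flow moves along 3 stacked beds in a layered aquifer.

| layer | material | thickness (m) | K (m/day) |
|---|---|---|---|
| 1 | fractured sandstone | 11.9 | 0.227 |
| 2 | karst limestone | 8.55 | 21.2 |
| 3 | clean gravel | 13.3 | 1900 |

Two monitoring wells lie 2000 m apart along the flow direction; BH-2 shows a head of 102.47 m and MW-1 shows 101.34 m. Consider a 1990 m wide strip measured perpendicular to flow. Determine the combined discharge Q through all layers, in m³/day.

28600

Flow is parallel to layering, so each bed carries its own Darcy discharge and the transmissivities add.
Σ(K_i·b_i) = 0.227×11.9 + 21.2×8.55 + 1900×13.3 = 25454 m²/day.
Hydraulic gradient i = (102.47 − 101.34) / 2000 = 1.13 / 2000 = 0.0005650.
Q = Σ(K_i·b_i) · W · i = 25454 × 1990 × 0.0005650 = 28619 m³/day.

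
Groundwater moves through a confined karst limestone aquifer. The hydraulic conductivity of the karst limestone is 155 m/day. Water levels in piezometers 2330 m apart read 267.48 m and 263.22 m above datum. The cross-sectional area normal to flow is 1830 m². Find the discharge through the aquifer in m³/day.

519

Hydraulic gradient i = (267.48 − 263.22) / 2330 = 4.26 / 2330 = 0.001828.
Darcy's law: Q = K · A · i = 155.0 × 1830 × 0.001828 = 518.6 m³/day.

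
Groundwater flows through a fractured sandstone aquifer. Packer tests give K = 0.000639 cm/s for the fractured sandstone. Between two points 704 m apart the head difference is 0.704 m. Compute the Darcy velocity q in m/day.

Convert K: 0.000639 cm/s × 864 = 0.5521 m/day.
Hydraulic gradient i = Δh / L = 0.704 / 704 = 0.001000.
Specific discharge q = K · i = 0.5521 × 0.001000 = 0.0005521 m/day.

0.000552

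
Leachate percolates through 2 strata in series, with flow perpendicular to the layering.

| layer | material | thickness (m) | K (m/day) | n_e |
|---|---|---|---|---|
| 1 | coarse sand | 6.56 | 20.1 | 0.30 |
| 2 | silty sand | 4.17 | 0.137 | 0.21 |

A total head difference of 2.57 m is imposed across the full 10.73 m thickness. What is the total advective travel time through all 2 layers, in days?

34.0

With flow normal to the layers, continuity requires the same specific discharge q through every layer.
Σ(b_i/K_i) = 6.56/20.1 + 4.17/0.137 = 30.76 d.
q = Δh / Σ(b_i/K_i) = 2.57 / 30.76 = 0.08354 m/day.
In each layer the seepage velocity is v_i = q/n_i, so the layer transit time is t_i = b_i·n_i / q:
  layer 1 (coarse sand): t_1 = 6.56 × 0.30 / 0.08354 = 23.56 d
  layer 2 (silty sand): t_2 = 4.17 × 0.21 / 0.08354 = 10.48 d
Total t = Σ t_i = 34.04 days.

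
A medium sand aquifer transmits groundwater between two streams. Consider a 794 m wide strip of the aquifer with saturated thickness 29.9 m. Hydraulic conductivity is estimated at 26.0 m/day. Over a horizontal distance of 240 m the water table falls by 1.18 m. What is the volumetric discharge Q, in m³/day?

3030

Cross-sectional area A = 794 × 29.9 = 23741 m².
Hydraulic gradient i = Δh / L = 1.18 / 240 = 0.004917.
Darcy's law: Q = K · A · i = 26.00 × 23741 × 0.004917 = 3035 m³/day.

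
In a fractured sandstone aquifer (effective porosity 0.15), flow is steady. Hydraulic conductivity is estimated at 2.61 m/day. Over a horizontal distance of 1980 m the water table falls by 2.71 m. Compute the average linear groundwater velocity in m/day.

0.0238

Hydraulic gradient i = Δh / L = 2.71 / 1980 = 0.001369.
Darcy flux q = K · i = 2.610 × 0.001369 = 0.003572 m/day.
Seepage velocity v = q / n_e = 0.003572 / 0.15 = 0.02382 m/day.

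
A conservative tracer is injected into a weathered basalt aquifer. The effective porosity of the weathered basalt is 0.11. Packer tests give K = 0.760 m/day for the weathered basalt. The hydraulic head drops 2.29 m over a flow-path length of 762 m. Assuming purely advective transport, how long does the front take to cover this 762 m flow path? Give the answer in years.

Hydraulic gradient i = Δh / L = 2.29 / 762 = 0.003005.
Darcy flux q = K · i = 0.7600 × 0.003005 = 0.002284 m/day.
Seepage velocity v = q / n_e = 0.002284 / 0.11 = 0.02076 m/day.
Travel time t = L / v = 762 / 0.02076 = 36699 days = 100.5 years.

100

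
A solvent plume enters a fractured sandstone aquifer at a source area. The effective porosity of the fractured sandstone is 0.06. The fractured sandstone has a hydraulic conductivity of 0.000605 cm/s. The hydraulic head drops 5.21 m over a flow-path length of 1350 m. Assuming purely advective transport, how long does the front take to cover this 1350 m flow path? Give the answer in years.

110

Convert K: 0.000605 cm/s × 864 = 0.5227 m/day.
Hydraulic gradient i = Δh / L = 5.21 / 1350 = 0.003859.
Darcy flux q = K · i = 0.5227 × 0.003859 = 0.002017 m/day.
Seepage velocity v = q / n_e = 0.002017 / 0.06 = 0.03362 m/day.
Travel time t = L / v = 1350 / 0.03362 = 40152 days = 109.9 years.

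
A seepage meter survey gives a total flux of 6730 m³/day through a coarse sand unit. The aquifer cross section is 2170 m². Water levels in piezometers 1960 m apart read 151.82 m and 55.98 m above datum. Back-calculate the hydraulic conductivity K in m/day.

63.4

Hydraulic gradient i = (151.82 − 55.98) / 1960 = 95.84 / 1960 = 0.04890.
From Q = K·A·i, K = Q / (A·i) = 6730 / (2170 × 0.04890) = 63.43 m/day.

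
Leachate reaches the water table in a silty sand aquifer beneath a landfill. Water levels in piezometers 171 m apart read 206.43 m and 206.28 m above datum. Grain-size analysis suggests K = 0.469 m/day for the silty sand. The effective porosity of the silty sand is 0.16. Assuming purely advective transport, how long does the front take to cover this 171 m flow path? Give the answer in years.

Hydraulic gradient i = (206.43 − 206.28) / 171 = 0.15 / 171 = 0.0008772.
Darcy flux q = K · i = 0.4690 × 0.0008772 = 0.0004114 m/day.
Seepage velocity v = q / n_e = 0.0004114 / 0.16 = 0.002571 m/day.
Travel time t = L / v = 171 / 0.002571 = 66504 days = 182.1 years.

182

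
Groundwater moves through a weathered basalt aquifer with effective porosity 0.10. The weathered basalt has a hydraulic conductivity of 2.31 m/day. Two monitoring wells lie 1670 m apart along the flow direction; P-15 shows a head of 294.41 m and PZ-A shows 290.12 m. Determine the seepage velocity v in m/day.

Hydraulic gradient i = (294.41 − 290.12) / 1670 = 4.29 / 1670 = 0.002569.
Darcy flux q = K · i = 2.310 × 0.002569 = 0.005934 m/day.
Seepage velocity v = q / n_e = 0.005934 / 0.10 = 0.05934 m/day.

0.0593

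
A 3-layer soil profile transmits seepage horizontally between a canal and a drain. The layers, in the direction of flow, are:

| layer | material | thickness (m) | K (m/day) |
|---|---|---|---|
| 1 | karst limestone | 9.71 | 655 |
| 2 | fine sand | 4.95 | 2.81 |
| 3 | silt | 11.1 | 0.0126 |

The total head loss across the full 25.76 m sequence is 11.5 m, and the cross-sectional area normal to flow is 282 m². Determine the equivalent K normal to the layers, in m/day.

Flow is perpendicular to layering, so the layers act in series and the equivalent K is the thickness-weighted harmonic mean.
Total thickness L = 9.71 + 4.95 + 11.1 = 25.76 m.
Σ(b_i/K_i) = 9.71/655 + 4.95/2.81 + 11.1/0.0126 = 882.7 d.
K_eq = L / Σ(b_i/K_i) = 25.76 / 882.7 = 0.02918 m/day.

0.0292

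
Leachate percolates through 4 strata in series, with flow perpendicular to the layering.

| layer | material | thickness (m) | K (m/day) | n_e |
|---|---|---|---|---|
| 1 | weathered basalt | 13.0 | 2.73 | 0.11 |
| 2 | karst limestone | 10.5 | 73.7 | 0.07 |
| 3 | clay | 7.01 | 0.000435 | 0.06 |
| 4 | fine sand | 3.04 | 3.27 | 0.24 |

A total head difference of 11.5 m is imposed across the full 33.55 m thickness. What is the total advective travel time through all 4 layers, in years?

12.7

With flow normal to the layers, continuity requires the same specific discharge q through every layer.
Σ(b_i/K_i) = 13.0/2.73 + 10.5/73.7 + 7.01/0.000435 + 3.04/3.27 = 16121 d.
q = Δh / Σ(b_i/K_i) = 11.5 / 16121 = 0.0007134 m/day.
In each layer the seepage velocity is v_i = q/n_i, so the layer transit time is t_i = b_i·n_i / q:
  layer 1 (weathered basalt): t_1 = 13.0 × 0.11 / 0.0007134 = 2005 d
  layer 2 (karst limestone): t_2 = 10.5 × 0.07 / 0.0007134 = 1030 d
  layer 3 (clay): t_3 = 7.01 × 0.06 / 0.0007134 = 589.6 d
  layer 4 (fine sand): t_4 = 3.04 × 0.24 / 0.0007134 = 1023 d
Total t = Σ t_i = 4647 days = 12.72 years.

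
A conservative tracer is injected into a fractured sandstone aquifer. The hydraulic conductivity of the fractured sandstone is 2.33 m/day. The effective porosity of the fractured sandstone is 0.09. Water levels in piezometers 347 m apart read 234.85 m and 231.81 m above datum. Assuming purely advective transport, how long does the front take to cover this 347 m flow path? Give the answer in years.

Hydraulic gradient i = (234.85 − 231.81) / 347 = 3.04 / 347 = 0.008761.
Darcy flux q = K · i = 2.330 × 0.008761 = 0.02041 m/day.
Seepage velocity v = q / n_e = 0.02041 / 0.09 = 0.2268 m/day.
Travel time t = L / v = 347 / 0.2268 = 1530 days = 4.189 years.

4.19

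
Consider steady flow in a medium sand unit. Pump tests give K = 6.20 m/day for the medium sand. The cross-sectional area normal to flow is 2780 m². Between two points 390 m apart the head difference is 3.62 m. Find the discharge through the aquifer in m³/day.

160

Hydraulic gradient i = Δh / L = 3.62 / 390 = 0.009282.
Darcy's law: Q = K · A · i = 6.200 × 2780 × 0.009282 = 160.0 m³/day.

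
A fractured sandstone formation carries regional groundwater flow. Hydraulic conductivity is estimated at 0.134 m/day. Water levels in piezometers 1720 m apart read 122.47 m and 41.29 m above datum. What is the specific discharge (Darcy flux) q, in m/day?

0.00632

Hydraulic gradient i = (122.47 − 41.29) / 1720 = 81.18 / 1720 = 0.04720.
Specific discharge q = K · i = 0.1340 × 0.04720 = 0.006324 m/day.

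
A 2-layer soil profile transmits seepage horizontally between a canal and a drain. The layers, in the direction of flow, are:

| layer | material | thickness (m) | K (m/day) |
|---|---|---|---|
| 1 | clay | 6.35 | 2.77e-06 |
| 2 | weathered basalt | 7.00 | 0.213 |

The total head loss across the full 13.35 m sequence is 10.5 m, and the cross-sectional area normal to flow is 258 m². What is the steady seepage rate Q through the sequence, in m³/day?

0.00118

Flow is perpendicular to layering, so the layers act in series and the equivalent K is the thickness-weighted harmonic mean.
Total thickness L = 6.35 + 7.00 = 13.35 m.
Σ(b_i/K_i) = 6.35/2.77e-06 + 7.00/0.213 = 2.292e+06 d.
K_eq = L / Σ(b_i/K_i) = 13.35 / 2.292e+06 = 5.823e-06 m/day.
Q = K_eq · A · (Δh/L) = 5.823e-06 × 258 × (10.5/13.35) = 0.001182 m³/day.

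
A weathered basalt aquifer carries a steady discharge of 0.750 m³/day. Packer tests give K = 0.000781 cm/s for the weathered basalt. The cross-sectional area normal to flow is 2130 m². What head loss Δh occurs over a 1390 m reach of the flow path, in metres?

Convert K: 0.000781 cm/s × 864 = 0.6748 m/day.
From Q = K·A·i, i = Q / (K·A) = 0.750 / (0.6748 × 2130) = 0.0005218.
Head loss Δh = i · L = 0.0005218 × 1390 = 0.7253 m.

0.725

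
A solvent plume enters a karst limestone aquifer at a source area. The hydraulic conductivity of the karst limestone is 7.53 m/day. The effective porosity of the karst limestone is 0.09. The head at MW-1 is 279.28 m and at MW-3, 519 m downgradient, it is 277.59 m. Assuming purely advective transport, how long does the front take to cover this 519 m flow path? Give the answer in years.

5.22

Hydraulic gradient i = (279.28 − 277.59) / 519 = 1.69 / 519 = 0.003256.
Darcy flux q = K · i = 7.530 × 0.003256 = 0.02452 m/day.
Seepage velocity v = q / n_e = 0.02452 / 0.09 = 0.2724 m/day.
Travel time t = L / v = 519 / 0.2724 = 1905 days = 5.216 years.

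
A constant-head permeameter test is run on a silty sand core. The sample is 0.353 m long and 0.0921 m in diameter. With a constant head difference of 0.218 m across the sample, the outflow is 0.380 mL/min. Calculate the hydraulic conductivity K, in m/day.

0.133

Cross-sectional area A = π·(d/2)² = π × (0.0921/2)² = 0.006662 m².
Convert discharge: 0.380 mL/min = 6.333e-09 m³/s.
Darcy's law rearranged: K = Q·L / (A·Δh) = 6.333e-09 × 0.353 / (0.006662 × 0.218) = 1.539e-06 m/s = 0.1330 m/day.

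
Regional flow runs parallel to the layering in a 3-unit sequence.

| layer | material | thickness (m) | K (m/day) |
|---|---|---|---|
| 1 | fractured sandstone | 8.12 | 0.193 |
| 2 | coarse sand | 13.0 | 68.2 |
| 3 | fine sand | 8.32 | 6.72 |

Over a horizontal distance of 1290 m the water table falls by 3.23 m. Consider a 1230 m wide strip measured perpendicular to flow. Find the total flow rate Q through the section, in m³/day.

2910

Flow is parallel to layering, so each bed carries its own Darcy discharge and the transmissivities add.
Σ(K_i·b_i) = 0.193×8.12 + 68.2×13.0 + 6.72×8.32 = 944.1 m²/day.
Hydraulic gradient i = Δh / L = 3.23 / 1290 = 0.002504.
Q = Σ(K_i·b_i) · W · i = 944.1 × 1230 × 0.002504 = 2908 m³/day.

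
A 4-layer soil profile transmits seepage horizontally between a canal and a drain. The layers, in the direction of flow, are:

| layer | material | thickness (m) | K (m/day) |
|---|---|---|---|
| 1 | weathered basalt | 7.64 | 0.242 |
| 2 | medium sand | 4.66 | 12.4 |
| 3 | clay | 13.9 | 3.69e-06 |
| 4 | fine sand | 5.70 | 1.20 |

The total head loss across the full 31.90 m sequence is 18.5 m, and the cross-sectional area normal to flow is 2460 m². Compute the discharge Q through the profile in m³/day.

0.0121

Flow is perpendicular to layering, so the layers act in series and the equivalent K is the thickness-weighted harmonic mean.
Total thickness L = 7.64 + 4.66 + 13.9 + 5.70 = 31.90 m.
Σ(b_i/K_i) = 7.64/0.242 + 4.66/12.4 + 13.9/3.69e-06 + 5.70/1.20 = 3.767e+06 d.
K_eq = L / Σ(b_i/K_i) = 31.90 / 3.767e+06 = 8.468e-06 m/day.
Q = K_eq · A · (Δh/L) = 8.468e-06 × 2460 × (18.5/31.90) = 0.01208 m³/day.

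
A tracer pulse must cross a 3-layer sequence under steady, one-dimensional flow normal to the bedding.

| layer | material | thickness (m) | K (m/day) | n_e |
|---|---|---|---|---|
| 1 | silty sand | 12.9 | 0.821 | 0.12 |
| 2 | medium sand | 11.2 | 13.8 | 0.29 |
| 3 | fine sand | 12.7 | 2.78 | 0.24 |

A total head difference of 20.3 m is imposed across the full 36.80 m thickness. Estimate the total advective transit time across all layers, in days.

8.15

With flow normal to the layers, continuity requires the same specific discharge q through every layer.
Σ(b_i/K_i) = 12.9/0.821 + 11.2/13.8 + 12.7/2.78 = 21.09 d.
q = Δh / Σ(b_i/K_i) = 20.3 / 21.09 = 0.9624 m/day.
In each layer the seepage velocity is v_i = q/n_i, so the layer transit time is t_i = b_i·n_i / q:
  layer 1 (silty sand): t_1 = 12.9 × 0.12 / 0.9624 = 1.608 d
  layer 2 (medium sand): t_2 = 11.2 × 0.29 / 0.9624 = 3.375 d
  layer 3 (fine sand): t_3 = 12.7 × 0.24 / 0.9624 = 3.167 d
Total t = Σ t_i = 8.150 days.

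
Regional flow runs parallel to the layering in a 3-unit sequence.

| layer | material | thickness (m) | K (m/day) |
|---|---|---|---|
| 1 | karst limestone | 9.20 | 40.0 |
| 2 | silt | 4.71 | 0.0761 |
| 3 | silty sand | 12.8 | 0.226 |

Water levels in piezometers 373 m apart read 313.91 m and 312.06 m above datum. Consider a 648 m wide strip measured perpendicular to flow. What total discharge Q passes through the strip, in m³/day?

1190

Flow is parallel to layering, so each bed carries its own Darcy discharge and the transmissivities add.
Σ(K_i·b_i) = 40.0×9.20 + 0.0761×4.71 + 0.226×12.8 = 371.3 m²/day.
Hydraulic gradient i = (313.91 − 312.06) / 373 = 1.85 / 373 = 0.004960.
Q = Σ(K_i·b_i) · W · i = 371.3 × 648 × 0.004960 = 1193 m³/day.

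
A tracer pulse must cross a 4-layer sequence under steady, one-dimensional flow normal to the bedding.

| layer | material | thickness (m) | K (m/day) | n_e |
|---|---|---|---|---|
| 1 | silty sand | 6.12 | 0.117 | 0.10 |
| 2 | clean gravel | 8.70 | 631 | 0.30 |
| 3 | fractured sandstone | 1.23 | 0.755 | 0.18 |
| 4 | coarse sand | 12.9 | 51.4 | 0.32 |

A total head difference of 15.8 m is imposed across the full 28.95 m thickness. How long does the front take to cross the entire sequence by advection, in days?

26.0

With flow normal to the layers, continuity requires the same specific discharge q through every layer.
Σ(b_i/K_i) = 6.12/0.117 + 8.70/631 + 1.23/0.755 + 12.9/51.4 = 54.20 d.
q = Δh / Σ(b_i/K_i) = 15.8 / 54.20 = 0.2915 m/day.
In each layer the seepage velocity is v_i = q/n_i, so the layer transit time is t_i = b_i·n_i / q:
  layer 1 (silty sand): t_1 = 6.12 × 0.10 / 0.2915 = 2.099 d
  layer 2 (clean gravel): t_2 = 8.70 × 0.30 / 0.2915 = 8.954 d
  layer 3 (fractured sandstone): t_3 = 1.23 × 0.18 / 0.2915 = 0.7595 d
  layer 4 (coarse sand): t_4 = 12.9 × 0.32 / 0.2915 = 14.16 d
Total t = Σ t_i = 25.97 days.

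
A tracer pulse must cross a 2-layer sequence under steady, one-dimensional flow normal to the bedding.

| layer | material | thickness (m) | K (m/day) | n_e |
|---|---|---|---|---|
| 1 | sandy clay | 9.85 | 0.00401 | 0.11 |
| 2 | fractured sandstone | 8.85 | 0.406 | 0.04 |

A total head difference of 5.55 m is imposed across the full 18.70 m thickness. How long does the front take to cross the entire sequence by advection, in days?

642

With flow normal to the layers, continuity requires the same specific discharge q through every layer.
Σ(b_i/K_i) = 9.85/0.00401 + 8.85/0.406 = 2478 d.
q = Δh / Σ(b_i/K_i) = 5.55 / 2478 = 0.002240 m/day.
In each layer the seepage velocity is v_i = q/n_i, so the layer transit time is t_i = b_i·n_i / q:
  layer 1 (sandy clay): t_1 = 9.85 × 0.11 / 0.002240 = 483.8 d
  layer 2 (fractured sandstone): t_2 = 8.85 × 0.04 / 0.002240 = 158.1 d
Total t = Σ t_i = 641.9 days.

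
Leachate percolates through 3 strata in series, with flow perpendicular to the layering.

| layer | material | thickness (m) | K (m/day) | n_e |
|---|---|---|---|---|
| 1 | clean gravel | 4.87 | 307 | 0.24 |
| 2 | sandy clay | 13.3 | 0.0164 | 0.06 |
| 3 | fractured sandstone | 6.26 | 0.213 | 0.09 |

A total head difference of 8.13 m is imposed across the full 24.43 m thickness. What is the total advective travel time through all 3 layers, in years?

0.716

With flow normal to the layers, continuity requires the same specific discharge q through every layer.
Σ(b_i/K_i) = 4.87/307 + 13.3/0.0164 + 6.26/0.213 = 840.4 d.
q = Δh / Σ(b_i/K_i) = 8.13 / 840.4 = 0.009674 m/day.
In each layer the seepage velocity is v_i = q/n_i, so the layer transit time is t_i = b_i·n_i / q:
  layer 1 (clean gravel): t_1 = 4.87 × 0.24 / 0.009674 = 120.8 d
  layer 2 (sandy clay): t_2 = 13.3 × 0.06 / 0.009674 = 82.49 d
  layer 3 (fractured sandstone): t_3 = 6.26 × 0.09 / 0.009674 = 58.24 d
Total t = Σ t_i = 261.5 days = 0.7161 years.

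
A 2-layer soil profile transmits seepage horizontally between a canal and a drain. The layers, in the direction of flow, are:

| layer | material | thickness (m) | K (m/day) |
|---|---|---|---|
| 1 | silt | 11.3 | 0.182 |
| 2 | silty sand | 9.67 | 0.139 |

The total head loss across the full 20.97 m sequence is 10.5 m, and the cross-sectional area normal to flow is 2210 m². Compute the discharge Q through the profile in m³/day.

Flow is perpendicular to layering, so the layers act in series and the equivalent K is the thickness-weighted harmonic mean.
Total thickness L = 11.3 + 9.67 = 20.97 m.
Σ(b_i/K_i) = 11.3/0.182 + 9.67/0.139 = 131.7 d.
K_eq = L / Σ(b_i/K_i) = 20.97 / 131.7 = 0.1593 m/day.
Q = K_eq · A · (Δh/L) = 0.1593 × 2210 × (10.5/20.97) = 176.3 m³/day.

176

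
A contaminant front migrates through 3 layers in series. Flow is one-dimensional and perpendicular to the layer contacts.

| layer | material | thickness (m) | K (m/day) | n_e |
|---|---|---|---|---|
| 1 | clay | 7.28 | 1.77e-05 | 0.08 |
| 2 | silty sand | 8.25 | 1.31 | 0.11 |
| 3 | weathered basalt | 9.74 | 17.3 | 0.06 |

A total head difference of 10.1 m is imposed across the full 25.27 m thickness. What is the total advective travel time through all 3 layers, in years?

231

With flow normal to the layers, continuity requires the same specific discharge q through every layer.
Σ(b_i/K_i) = 7.28/1.77e-05 + 8.25/1.31 + 9.74/17.3 = 4.113e+05 d.
q = Δh / Σ(b_i/K_i) = 10.1 / 4.113e+05 = 2.456e-05 m/day.
In each layer the seepage velocity is v_i = q/n_i, so the layer transit time is t_i = b_i·n_i / q:
  layer 1 (clay): t_1 = 7.28 × 0.08 / 2.456e-05 = 23717 d
  layer 2 (silty sand): t_2 = 8.25 × 0.11 / 2.456e-05 = 36956 d
  layer 3 (weathered basalt): t_3 = 9.74 × 0.06 / 2.456e-05 = 23799 d
Total t = Σ t_i = 84473 days = 231.3 years.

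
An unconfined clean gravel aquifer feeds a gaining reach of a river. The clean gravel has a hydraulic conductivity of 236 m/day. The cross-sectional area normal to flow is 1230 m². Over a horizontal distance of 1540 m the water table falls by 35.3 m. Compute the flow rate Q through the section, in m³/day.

6650

Hydraulic gradient i = Δh / L = 35.3 / 1540 = 0.02292.
Darcy's law: Q = K · A · i = 236.0 × 1230 × 0.02292 = 6654 m³/day.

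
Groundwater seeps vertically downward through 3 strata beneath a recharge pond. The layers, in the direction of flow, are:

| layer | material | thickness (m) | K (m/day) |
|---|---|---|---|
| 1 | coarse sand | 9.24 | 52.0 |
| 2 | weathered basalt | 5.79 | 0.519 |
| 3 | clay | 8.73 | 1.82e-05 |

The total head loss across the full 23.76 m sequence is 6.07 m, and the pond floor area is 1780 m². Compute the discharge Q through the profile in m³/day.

Flow is perpendicular to layering, so the layers act in series and the equivalent K is the thickness-weighted harmonic mean.
Total thickness L = 9.24 + 5.79 + 8.73 = 23.76 m.
Σ(b_i/K_i) = 9.24/52.0 + 5.79/0.519 + 8.73/1.82e-05 = 4.797e+05 d.
K_eq = L / Σ(b_i/K_i) = 23.76 / 4.797e+05 = 4.953e-05 m/day.
Q = K_eq · A · (Δh/L) = 4.953e-05 × 1780 × (6.07/23.76) = 0.02252 m³/day.

0.0225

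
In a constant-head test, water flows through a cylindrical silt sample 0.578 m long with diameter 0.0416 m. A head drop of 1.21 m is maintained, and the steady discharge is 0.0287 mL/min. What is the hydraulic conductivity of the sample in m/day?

Cross-sectional area A = π·(d/2)² = π × (0.0416/2)² = 0.001359 m².
Convert discharge: 0.0287 mL/min = 4.783e-10 m³/s.
Darcy's law rearranged: K = Q·L / (A·Δh) = 4.783e-10 × 0.578 / (0.001359 × 1.21) = 1.681e-07 m/s = 0.01452 m/day.

0.0145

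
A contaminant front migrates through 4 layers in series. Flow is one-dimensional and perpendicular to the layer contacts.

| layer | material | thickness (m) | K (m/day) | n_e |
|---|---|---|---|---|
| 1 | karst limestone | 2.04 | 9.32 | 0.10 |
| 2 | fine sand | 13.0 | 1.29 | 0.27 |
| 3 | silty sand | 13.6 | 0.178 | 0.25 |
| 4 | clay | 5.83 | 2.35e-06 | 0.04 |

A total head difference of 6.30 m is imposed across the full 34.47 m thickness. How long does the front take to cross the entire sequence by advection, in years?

7920

With flow normal to the layers, continuity requires the same specific discharge q through every layer.
Σ(b_i/K_i) = 2.04/9.32 + 13.0/1.29 + 13.6/0.178 + 5.83/2.35e-06 = 2.481e+06 d.
q = Δh / Σ(b_i/K_i) = 6.30 / 2.481e+06 = 2.539e-06 m/day.
In each layer the seepage velocity is v_i = q/n_i, so the layer transit time is t_i = b_i·n_i / q:
  layer 1 (karst limestone): t_1 = 2.04 × 0.10 / 2.539e-06 = 80335 d
  layer 2 (fine sand): t_2 = 13.0 × 0.27 / 2.539e-06 = 1.382e+06 d
  layer 3 (silty sand): t_3 = 13.6 × 0.25 / 2.539e-06 = 1.339e+06 d
  layer 4 (clay): t_4 = 5.83 × 0.04 / 2.539e-06 = 91834 d
Total t = Σ t_i = 2.893e+06 days = 7921 years.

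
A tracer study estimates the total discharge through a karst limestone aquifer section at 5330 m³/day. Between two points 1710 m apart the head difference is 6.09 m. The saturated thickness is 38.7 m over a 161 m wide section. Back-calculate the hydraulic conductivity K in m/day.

240

Cross-sectional area A = 161 × 38.7 = 6231 m².
Hydraulic gradient i = Δh / L = 6.09 / 1710 = 0.003561.
From Q = K·A·i, K = Q / (A·i) = 5330 / (6231 × 0.003561) = 240.2 m/day.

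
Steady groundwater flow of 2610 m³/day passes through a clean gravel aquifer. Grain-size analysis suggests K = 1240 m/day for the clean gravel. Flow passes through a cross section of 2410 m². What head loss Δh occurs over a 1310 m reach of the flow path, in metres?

1.14

From Q = K·A·i, i = Q / (K·A) = 2610 / (1240 × 2410) = 0.0008734.
Head loss Δh = i · L = 0.0008734 × 1310 = 1.144 m.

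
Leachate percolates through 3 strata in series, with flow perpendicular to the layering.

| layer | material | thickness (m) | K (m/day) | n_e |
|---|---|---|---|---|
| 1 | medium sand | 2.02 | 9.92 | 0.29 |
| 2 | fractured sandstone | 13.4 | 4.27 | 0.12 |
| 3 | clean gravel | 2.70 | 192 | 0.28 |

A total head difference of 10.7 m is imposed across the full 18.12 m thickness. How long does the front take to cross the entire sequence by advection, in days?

0.925

With flow normal to the layers, continuity requires the same specific discharge q through every layer.
Σ(b_i/K_i) = 2.02/9.92 + 13.4/4.27 + 2.70/192 = 3.356 d.
q = Δh / Σ(b_i/K_i) = 10.7 / 3.356 = 3.188 m/day.
In each layer the seepage velocity is v_i = q/n_i, so the layer transit time is t_i = b_i·n_i / q:
  layer 1 (medium sand): t_1 = 2.02 × 0.29 / 3.188 = 0.1837 d
  layer 2 (fractured sandstone): t_2 = 13.4 × 0.12 / 3.188 = 0.5043 d
  layer 3 (clean gravel): t_3 = 2.70 × 0.28 / 3.188 = 0.2371 d
Total t = Σ t_i = 0.9252 days.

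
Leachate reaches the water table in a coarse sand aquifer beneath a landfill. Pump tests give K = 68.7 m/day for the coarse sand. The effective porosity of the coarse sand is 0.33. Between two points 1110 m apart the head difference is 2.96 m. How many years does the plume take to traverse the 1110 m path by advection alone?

5.47

Hydraulic gradient i = Δh / L = 2.96 / 1110 = 0.002667.
Darcy flux q = K · i = 68.70 × 0.002667 = 0.1832 m/day.
Seepage velocity v = q / n_e = 0.1832 / 0.33 = 0.5552 m/day.
Travel time t = L / v = 1110 / 0.5552 = 1999 days = 5.474 years.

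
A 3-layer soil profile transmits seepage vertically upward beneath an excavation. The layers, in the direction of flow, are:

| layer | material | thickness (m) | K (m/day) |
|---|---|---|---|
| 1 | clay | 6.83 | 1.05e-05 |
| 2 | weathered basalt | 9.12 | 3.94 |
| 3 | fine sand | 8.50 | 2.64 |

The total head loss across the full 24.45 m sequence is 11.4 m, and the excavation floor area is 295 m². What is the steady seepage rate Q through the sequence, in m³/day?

0.00517

Flow is perpendicular to layering, so the layers act in series and the equivalent K is the thickness-weighted harmonic mean.
Total thickness L = 6.83 + 9.12 + 8.50 = 24.45 m.
Σ(b_i/K_i) = 6.83/1.05e-05 + 9.12/3.94 + 8.50/2.64 = 6.505e+05 d.
K_eq = L / Σ(b_i/K_i) = 24.45 / 6.505e+05 = 3.759e-05 m/day.
Q = K_eq · A · (Δh/L) = 3.759e-05 × 295 × (11.4/24.45) = 0.005170 m³/day.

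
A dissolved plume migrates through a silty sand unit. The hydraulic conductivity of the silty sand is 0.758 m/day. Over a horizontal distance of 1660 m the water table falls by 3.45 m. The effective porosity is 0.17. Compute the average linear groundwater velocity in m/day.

0.00927

Hydraulic gradient i = Δh / L = 3.45 / 1660 = 0.002078.
Darcy flux q = K · i = 0.7580 × 0.002078 = 0.001575 m/day.
Seepage velocity v = q / n_e = 0.001575 / 0.17 = 0.009267 m/day.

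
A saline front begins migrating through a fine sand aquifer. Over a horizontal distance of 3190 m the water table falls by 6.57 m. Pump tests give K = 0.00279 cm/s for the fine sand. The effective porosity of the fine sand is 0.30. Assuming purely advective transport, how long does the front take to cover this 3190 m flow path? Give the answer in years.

Convert K: 0.00279 cm/s × 864 = 2.411 m/day.
Hydraulic gradient i = Δh / L = 6.57 / 3190 = 0.002060.
Darcy flux q = K · i = 2.411 × 0.002060 = 0.004965 m/day.
Seepage velocity v = q / n_e = 0.004965 / 0.30 = 0.01655 m/day.
Travel time t = L / v = 3190 / 0.01655 = 1.928e+05 days = 527.8 years.

528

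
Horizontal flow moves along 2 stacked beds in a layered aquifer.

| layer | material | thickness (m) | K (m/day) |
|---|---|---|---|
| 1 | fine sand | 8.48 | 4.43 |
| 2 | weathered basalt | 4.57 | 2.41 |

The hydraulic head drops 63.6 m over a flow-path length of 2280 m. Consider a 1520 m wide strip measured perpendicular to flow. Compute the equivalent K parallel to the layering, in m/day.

3.72

Flow is parallel to layering, so each bed carries its own Darcy discharge and the transmissivities add.
Σ(K_i·b_i) = 4.43×8.48 + 2.41×4.57 = 48.58 m²/day.
Total thickness b = 13.05 m, so K_eq = Σ(K_i·b_i)/b = 3.723 m/day.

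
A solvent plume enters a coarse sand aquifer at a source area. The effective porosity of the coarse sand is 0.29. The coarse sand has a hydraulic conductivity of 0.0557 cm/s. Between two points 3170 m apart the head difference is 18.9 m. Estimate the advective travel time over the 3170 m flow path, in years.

8.77

Convert K: 0.0557 cm/s × 864 = 48.12 m/day.
Hydraulic gradient i = Δh / L = 18.9 / 3170 = 0.005962.
Darcy flux q = K · i = 48.12 × 0.005962 = 0.2869 m/day.
Seepage velocity v = q / n_e = 0.2869 / 0.29 = 0.9894 m/day.
Travel time t = L / v = 3170 / 0.9894 = 3204 days = 8.772 years.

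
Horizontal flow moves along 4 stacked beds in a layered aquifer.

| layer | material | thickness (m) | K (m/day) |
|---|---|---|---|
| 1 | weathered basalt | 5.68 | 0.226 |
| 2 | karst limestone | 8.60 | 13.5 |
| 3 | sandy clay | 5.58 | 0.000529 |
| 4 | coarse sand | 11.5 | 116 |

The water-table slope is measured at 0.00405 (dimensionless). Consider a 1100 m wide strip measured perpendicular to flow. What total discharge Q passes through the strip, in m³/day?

6470

Flow is parallel to layering, so each bed carries its own Darcy discharge and the transmissivities add.
Σ(K_i·b_i) = 0.226×5.68 + 13.5×8.60 + 0.000529×5.58 + 116×11.5 = 1451 m²/day.
Hydraulic gradient i = 0.00405.
Q = Σ(K_i·b_i) · W · i = 1451 × 1100 × 0.004050 = 6466 m³/day.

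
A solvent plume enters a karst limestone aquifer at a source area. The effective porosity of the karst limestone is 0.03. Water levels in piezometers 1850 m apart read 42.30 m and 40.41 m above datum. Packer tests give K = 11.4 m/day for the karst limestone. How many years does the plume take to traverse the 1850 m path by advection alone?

Hydraulic gradient i = (42.30 − 40.41) / 1850 = 1.89 / 1850 = 0.001022.
Darcy flux q = K · i = 11.40 × 0.001022 = 0.01165 m/day.
Seepage velocity v = q / n_e = 0.01165 / 0.03 = 0.3882 m/day.
Travel time t = L / v = 1850 / 0.3882 = 4765 days = 13.05 years.

13.0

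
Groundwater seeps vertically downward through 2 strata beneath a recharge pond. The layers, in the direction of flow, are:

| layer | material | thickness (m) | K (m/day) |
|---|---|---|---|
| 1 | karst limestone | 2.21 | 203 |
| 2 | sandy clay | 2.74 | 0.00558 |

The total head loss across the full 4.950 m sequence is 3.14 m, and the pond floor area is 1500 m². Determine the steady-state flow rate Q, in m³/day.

Flow is perpendicular to layering, so the layers act in series and the equivalent K is the thickness-weighted harmonic mean.
Total thickness L = 2.21 + 2.74 = 4.950 m.
Σ(b_i/K_i) = 2.21/203 + 2.74/0.00558 = 491.1 d.
K_eq = L / Σ(b_i/K_i) = 4.950 / 491.1 = 0.01008 m/day.
Q = K_eq · A · (Δh/L) = 0.01008 × 1500 × (3.14/4.950) = 9.592 m³/day.

9.59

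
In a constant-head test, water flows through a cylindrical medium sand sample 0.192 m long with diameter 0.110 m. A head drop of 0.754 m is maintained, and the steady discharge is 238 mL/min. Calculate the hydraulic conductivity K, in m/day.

Cross-sectional area A = π·(d/2)² = π × (0.110/2)² = 0.009503 m².
Convert discharge: 238 mL/min = 3.967e-06 m³/s.
Darcy's law rearranged: K = Q·L / (A·Δh) = 3.967e-06 × 0.192 / (0.009503 × 0.754) = 0.0001063 m/s = 9.183 m/day.

9.18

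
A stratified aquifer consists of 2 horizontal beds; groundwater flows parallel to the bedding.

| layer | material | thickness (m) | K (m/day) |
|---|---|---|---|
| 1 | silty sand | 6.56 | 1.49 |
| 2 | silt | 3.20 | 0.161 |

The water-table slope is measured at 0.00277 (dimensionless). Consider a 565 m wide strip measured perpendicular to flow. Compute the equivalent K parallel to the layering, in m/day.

Flow is parallel to layering, so each bed carries its own Darcy discharge and the transmissivities add.
Σ(K_i·b_i) = 1.49×6.56 + 0.161×3.20 = 10.29 m²/day.
Total thickness b = 9.760 m, so K_eq = Σ(K_i·b_i)/b = 1.054 m/day.

1.05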